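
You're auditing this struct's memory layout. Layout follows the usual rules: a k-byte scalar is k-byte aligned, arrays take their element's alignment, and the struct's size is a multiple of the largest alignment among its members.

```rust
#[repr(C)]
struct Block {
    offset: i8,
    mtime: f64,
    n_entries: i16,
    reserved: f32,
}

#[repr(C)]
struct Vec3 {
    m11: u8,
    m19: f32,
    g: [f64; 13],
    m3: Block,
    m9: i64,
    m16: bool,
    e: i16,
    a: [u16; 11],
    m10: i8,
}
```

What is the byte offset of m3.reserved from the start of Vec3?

132

Block: 0..1  offset  (1B, 1-aligned); 1..8  -- padding (7B); 8..16  mtime  (8B, 8-aligned); 16..18  n_entries  (2B, 2-aligned); 18..20  -- padding (2B); 20..24  reserved  (4B, 4-aligned); sizeof = 24, alignof = 8
0..1  m11  (1B, 1-aligned)
1..4  -- padding (3B)
4..8  m19  (4B, 4-aligned)
8..112  g  (104B, 8-aligned)
112..136  m3  (24B, 8-aligned)
within Block: reserved at 20
112 + 20 = 132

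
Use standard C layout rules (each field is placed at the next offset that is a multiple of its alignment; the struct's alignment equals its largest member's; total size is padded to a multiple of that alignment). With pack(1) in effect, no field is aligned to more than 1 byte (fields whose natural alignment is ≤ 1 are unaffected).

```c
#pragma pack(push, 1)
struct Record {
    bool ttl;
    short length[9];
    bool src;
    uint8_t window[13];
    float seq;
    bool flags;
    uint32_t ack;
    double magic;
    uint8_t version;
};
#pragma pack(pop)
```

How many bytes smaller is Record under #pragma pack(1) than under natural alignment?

natural layout:
  @0: ttl [1B, align 1] → 1
  +1 pad (align 2)
  @2: length [18B, align 2] → 20
  @20: src [1B, align 1] → 21
  @21: window [13B, align 1] → 34
  +2 pad (align 4)
  @36: seq [4B, align 4] → 40
  @40: flags [1B, align 1] → 41
  +3 pad (align 4)
  @44: ack [4B, align 4] → 48
  @48: magic [8B, align 8] → 56
  @56: version [1B, align 1] → 57
  +7 tail pad (align 8)
  size 64, align 8
packed(1) layout:
  @0: ttl [1B, align 1] → 1
  @1: length [18B, align 1] → 19
  @19: src [1B, align 1] → 20
  @20: window [13B, align 1] → 33
  @33: seq [4B, align 1] → 37
  @37: flags [1B, align 1] → 38
  @38: ack [4B, align 1] → 42
  @42: magic [8B, align 1] → 50
  @50: version [1B, align 1] → 51
  size 51, align 1
64 − 51 = 13

13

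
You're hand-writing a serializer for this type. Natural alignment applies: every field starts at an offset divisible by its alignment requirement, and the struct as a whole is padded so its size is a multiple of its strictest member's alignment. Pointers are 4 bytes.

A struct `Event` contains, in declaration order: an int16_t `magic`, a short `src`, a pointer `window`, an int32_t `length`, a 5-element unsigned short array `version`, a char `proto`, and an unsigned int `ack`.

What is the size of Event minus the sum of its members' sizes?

0..2  magic  (2B, 2-aligned)
2..4  src  (2B, 2-aligned)
4..8  window  (4B, 4-aligned)
8..12  length  (4B, 4-aligned)
12..22  version  (10B, 2-aligned)
22..23  proto  (1B, 1-aligned)
23..24  -- padding (1B)
24..28  ack  (4B, 4-aligned)
sizeof = 28, alignof = 4
data bytes 27, size 28 → padding 1

1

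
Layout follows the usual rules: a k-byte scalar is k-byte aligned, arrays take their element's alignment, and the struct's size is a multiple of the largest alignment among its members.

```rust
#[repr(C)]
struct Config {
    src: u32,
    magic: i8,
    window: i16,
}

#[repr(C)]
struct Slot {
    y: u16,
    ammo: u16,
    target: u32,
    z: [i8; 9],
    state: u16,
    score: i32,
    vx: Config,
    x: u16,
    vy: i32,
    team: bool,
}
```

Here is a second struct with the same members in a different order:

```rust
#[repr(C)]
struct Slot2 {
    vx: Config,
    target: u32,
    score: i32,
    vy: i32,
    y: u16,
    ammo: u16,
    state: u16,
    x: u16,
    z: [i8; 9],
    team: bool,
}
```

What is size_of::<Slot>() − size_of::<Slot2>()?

Config: @0: src [4B, align 4] → 4; @4: magic [1B, align 1] → 5; +1 pad (align 2); @6: window [2B, align 2] → 8; size 8, align 4
@0: y [2B, align 2] → 2
@2: ammo [2B, align 2] → 4
@4: target [4B, align 4] → 8
@8: z [9B, align 1] → 17
+1 pad (align 2)
@18: state [2B, align 2] → 20
@20: score [4B, align 4] → 24
@24: vx [8B, align 4] → 32
@32: x [2B, align 2] → 34
+2 pad (align 4)
@36: vy [4B, align 4] → 40
@40: team [1B, align 1] → 41
+3 tail pad (align 4)
size 44, align 4
— Slot2 —
@0: vx [8B, align 4] → 8
@8: target [4B, align 4] → 12
@12: score [4B, align 4] → 16
@16: vy [4B, align 4] → 20
@20: y [2B, align 2] → 22
@22: ammo [2B, align 2] → 24
@24: state [2B, align 2] → 26
@26: x [2B, align 2] → 28
@28: z [9B, align 1] → 37
@37: team [1B, align 1] → 38
+2 tail pad (align 4)
size 40, align 4
44 − 40 = 4

4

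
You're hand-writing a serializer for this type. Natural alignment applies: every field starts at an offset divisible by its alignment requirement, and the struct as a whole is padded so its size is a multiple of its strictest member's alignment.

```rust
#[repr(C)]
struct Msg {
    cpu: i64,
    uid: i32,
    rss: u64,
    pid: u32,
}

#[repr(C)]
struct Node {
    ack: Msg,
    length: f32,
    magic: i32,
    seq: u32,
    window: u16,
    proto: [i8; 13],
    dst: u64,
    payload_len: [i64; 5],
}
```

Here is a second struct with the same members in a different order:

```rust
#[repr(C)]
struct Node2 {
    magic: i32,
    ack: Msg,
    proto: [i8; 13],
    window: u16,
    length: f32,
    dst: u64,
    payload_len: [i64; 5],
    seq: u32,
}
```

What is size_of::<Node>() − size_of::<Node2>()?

Msg: cpu at 0 (size 8, align 8) → ends 8; uid at 8 (size 4, align 4) → ends 12; pad 4 to align 8 for rss; rss at 16 (size 8, align 8) → ends 24; pid at 24 (size 4, align 4) → ends 28; tail pad 4 to reach multiple of 8; total 32 bytes, alignment 8
ack at 0 (size 32, align 8) → ends 32
length at 32 (size 4, align 4) → ends 36
magic at 36 (size 4, align 4) → ends 40
seq at 40 (size 4, align 4) → ends 44
window at 44 (size 2, align 2) → ends 46
proto at 46 (size 13, align 1) → ends 59
pad 5 to align 8 for dst
dst at 64 (size 8, align 8) → ends 72
payload_len at 72 (size 40, align 8) → ends 112
total 112 bytes, alignment 8
— Node2 —
magic at 0 (size 4, align 4) → ends 4
pad 4 to align 8 for ack
ack at 8 (size 32, align 8) → ends 40
proto at 40 (size 13, align 1) → ends 53
pad 1 to align 2 for window
window at 54 (size 2, align 2) → ends 56
length at 56 (size 4, align 4) → ends 60
pad 4 to align 8 for dst
dst at 64 (size 8, align 8) → ends 72
payload_len at 72 (size 40, align 8) → ends 112
seq at 112 (size 4, align 4) → ends 116
tail pad 4 to reach multiple of 8
total 120 bytes, alignment 8
112 − 120 = -8

-8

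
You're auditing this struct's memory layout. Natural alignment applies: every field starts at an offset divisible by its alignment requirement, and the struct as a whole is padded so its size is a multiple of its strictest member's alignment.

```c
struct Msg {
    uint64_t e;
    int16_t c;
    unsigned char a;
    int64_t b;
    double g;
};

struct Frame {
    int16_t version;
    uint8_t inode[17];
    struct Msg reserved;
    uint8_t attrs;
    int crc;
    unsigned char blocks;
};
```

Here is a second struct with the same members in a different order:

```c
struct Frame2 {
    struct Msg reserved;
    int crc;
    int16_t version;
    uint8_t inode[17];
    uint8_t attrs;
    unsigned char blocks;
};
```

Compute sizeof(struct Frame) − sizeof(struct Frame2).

Msg: e at 0 (size 8, align 8) → ends 8; c at 8 (size 2, align 2) → ends 10; a at 10 (size 1, align 1) → ends 11; pad 5 to align 8 for b; b at 16 (size 8, align 8) → ends 24; g at 24 (size 8, align 8) → ends 32; total 32 bytes, alignment 8
version at 0 (size 2, align 2) → ends 2
inode at 2 (size 17, align 1) → ends 19
pad 5 to align 8 for reserved
reserved at 24 (size 32, align 8) → ends 56
attrs at 56 (size 1, align 1) → ends 57
pad 3 to align 4 for crc
crc at 60 (size 4, align 4) → ends 64
blocks at 64 (size 1, align 1) → ends 65
tail pad 7 to reach multiple of 8
total 72 bytes, alignment 8
— Frame2 —
reserved at 0 (size 32, align 8) → ends 32
crc at 32 (size 4, align 4) → ends 36
version at 36 (size 2, align 2) → ends 38
inode at 38 (size 17, align 1) → ends 55
attrs at 55 (size 1, align 1) → ends 56
blocks at 56 (size 1, align 1) → ends 57
tail pad 7 to reach multiple of 8
total 64 bytes, alignment 8
72 − 64 = 8

8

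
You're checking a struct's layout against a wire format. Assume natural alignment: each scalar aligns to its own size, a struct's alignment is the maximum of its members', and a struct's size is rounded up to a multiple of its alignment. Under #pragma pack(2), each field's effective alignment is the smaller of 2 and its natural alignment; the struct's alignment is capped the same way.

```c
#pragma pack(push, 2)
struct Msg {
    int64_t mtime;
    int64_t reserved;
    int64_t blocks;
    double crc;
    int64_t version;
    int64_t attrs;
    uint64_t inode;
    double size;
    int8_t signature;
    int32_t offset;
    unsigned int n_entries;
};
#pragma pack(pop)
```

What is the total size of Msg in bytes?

@0: mtime [8B, align 2] → 8
@8: reserved [8B, align 2] → 16
@16: blocks [8B, align 2] → 24
@24: crc [8B, align 2] → 32
@32: version [8B, align 2] → 40
@40: attrs [8B, align 2] → 48
@48: inode [8B, align 2] → 56
@56: size [8B, align 2] → 64
@64: signature [1B, align 1] → 65
+1 pad (align 2)
@66: offset [4B, align 2] → 70
@70: n_entries [4B, align 2] → 74
size 74, align 2

74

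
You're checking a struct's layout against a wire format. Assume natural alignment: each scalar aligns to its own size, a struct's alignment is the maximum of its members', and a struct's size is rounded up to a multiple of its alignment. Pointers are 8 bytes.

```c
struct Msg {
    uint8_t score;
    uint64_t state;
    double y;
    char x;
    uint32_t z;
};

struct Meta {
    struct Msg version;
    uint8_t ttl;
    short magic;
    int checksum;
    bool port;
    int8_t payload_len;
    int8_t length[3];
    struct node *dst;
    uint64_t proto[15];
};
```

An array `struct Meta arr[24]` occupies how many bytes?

Msg: 0..1  score  (1B, 1-aligned); 1..8  -- padding (7B); 8..16  state  (8B, 8-aligned); 16..24  y  (8B, 8-aligned); 24..25  x  (1B, 1-aligned); 25..28  -- padding (3B); 28..32  z  (4B, 4-aligned); sizeof = 32, alignof = 8
0..32  version  (32B, 8-aligned)
32..33  ttl  (1B, 1-aligned)
33..34  -- padding (1B)
34..36  magic  (2B, 2-aligned)
36..40  checksum  (4B, 4-aligned)
40..41  port  (1B, 1-aligned)
41..42  payload_len  (1B, 1-aligned)
42..45  length  (3B, 1-aligned)
45..48  -- padding (3B)
48..56  dst  (8B, 8-aligned)
56..176  proto  (120B, 8-aligned)
sizeof = 176, alignof = 8
array of 24: 24 × 176 = 4224

4224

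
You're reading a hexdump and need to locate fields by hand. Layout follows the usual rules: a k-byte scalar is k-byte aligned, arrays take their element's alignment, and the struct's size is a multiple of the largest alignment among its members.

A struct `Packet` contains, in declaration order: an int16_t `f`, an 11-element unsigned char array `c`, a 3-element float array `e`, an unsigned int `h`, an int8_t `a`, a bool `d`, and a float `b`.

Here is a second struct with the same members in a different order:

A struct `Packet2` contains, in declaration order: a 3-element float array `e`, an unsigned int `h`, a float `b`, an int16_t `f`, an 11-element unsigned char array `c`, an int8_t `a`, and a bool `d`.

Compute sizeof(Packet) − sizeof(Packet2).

@0: f [2B, align 2] → 2
@2: c [11B, align 1] → 13
+3 pad (align 4)
@16: e [12B, align 4] → 28
@28: h [4B, align 4] → 32
@32: a [1B, align 1] → 33
@33: d [1B, align 1] → 34
+2 pad (align 4)
@36: b [4B, align 4] → 40
size 40, align 4
— Packet2 —
@0: e [12B, align 4] → 12
@12: h [4B, align 4] → 16
@16: b [4B, align 4] → 20
@20: f [2B, align 2] → 22
@22: c [11B, align 1] → 33
@33: a [1B, align 1] → 34
@34: d [1B, align 1] → 35
+1 tail pad (align 4)
size 36, align 4
40 − 36 = 4

4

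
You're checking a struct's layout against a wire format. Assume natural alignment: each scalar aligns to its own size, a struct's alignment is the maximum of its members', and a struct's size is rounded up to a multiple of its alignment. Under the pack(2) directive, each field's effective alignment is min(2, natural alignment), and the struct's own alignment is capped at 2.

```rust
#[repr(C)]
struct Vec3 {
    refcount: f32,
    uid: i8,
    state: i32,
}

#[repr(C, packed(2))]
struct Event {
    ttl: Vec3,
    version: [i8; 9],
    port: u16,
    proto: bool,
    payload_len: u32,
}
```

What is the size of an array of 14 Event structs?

420

Vec3: @0: refcount [4B, align 4] → 4; @4: uid [1B, align 1] → 5; +3 pad (align 4); @8: state [4B, align 4] → 12; size 12, align 4
@0: ttl [12B, align 2] → 12
@12: version [9B, align 1] → 21
+1 pad (align 2)
@22: port [2B, align 2] → 24
@24: proto [1B, align 1] → 25
+1 pad (align 2)
@26: payload_len [4B, align 2] → 30
size 30, align 2
array of 14: 14 × 30 = 420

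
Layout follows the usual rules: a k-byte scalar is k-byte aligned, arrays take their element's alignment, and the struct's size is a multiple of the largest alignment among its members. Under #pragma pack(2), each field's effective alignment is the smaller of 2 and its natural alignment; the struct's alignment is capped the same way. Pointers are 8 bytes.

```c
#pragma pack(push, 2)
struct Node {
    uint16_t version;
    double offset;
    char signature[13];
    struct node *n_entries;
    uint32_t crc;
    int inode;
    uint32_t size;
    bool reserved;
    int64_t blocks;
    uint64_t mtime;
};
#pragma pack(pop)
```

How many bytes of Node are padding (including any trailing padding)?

2

version at 0 (size 2, align 2) → ends 2
offset at 2 (size 8, align 2) → ends 10
signature at 10 (size 13, align 1) → ends 23
pad 1 to align 2 for n_entries
n_entries at 24 (size 8, align 2) → ends 32
crc at 32 (size 4, align 2) → ends 36
inode at 36 (size 4, align 2) → ends 40
size at 40 (size 4, align 2) → ends 44
reserved at 44 (size 1, align 1) → ends 45
pad 1 to align 2 for blocks
blocks at 46 (size 8, align 2) → ends 54
mtime at 54 (size 8, align 2) → ends 62
total 62 bytes, alignment 2
data bytes 60, size 62 → padding 2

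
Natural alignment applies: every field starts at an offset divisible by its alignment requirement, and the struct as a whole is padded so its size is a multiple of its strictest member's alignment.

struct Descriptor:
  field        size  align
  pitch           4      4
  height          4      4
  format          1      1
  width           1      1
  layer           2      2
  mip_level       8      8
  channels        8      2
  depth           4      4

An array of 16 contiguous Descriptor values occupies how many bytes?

0..4  pitch  (4B, 4-aligned)
4..8  height  (4B, 4-aligned)
8..9  format  (1B, 1-aligned)
9..10  width  (1B, 1-aligned)
10..12  layer  (2B, 2-aligned)
12..16  -- padding (4B)
16..24  mip_level  (8B, 8-aligned)
24..32  channels  (8B, 2-aligned)
32..36  depth  (4B, 4-aligned)
36..40  -- tail padding (4B)
sizeof = 40, alignof = 8
array of 16: 16 × 40 = 640

640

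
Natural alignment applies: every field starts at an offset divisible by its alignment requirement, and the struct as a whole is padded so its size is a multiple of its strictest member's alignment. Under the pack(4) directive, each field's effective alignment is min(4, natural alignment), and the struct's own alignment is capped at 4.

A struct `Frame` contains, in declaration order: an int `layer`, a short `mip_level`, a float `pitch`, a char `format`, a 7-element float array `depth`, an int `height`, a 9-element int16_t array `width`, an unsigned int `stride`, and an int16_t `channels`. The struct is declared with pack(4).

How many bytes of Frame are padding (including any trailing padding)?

9

0..4  layer  (4B, 4-aligned)
4..6  mip_level  (2B, 2-aligned)
6..8  -- padding (2B)
8..12  pitch  (4B, 4-aligned)
12..13  format  (1B, 1-aligned)
13..16  -- padding (3B)
16..44  depth  (28B, 4-aligned)
44..48  height  (4B, 4-aligned)
48..66  width  (18B, 2-aligned)
66..68  -- padding (2B)
68..72  stride  (4B, 4-aligned)
72..74  channels  (2B, 2-aligned)
74..76  -- tail padding (2B)
sizeof = 76, alignof = 4
data bytes 67, size 76 → padding 9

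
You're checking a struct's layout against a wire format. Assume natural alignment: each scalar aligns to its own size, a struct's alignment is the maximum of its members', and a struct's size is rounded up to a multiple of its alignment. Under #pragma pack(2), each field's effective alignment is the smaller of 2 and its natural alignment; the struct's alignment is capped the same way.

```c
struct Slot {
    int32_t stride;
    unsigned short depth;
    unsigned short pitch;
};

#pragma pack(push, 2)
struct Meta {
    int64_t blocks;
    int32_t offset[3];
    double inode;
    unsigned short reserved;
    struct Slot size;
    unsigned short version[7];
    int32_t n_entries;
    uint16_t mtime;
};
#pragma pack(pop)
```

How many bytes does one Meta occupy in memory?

58 bytes

Slot: stride at 0 (size 4, align 4) → ends 4; depth at 4 (size 2, align 2) → ends 6; pitch at 6 (size 2, align 2) → ends 8; total 8 bytes, alignment 4
blocks at 0 (size 8, align 2) → ends 8
offset at 8 (size 12, align 2) → ends 20
inode at 20 (size 8, align 2) → ends 28
reserved at 28 (size 2, align 2) → ends 30
size at 30 (size 8, align 2) → ends 38
version at 38 (size 14, align 2) → ends 52
n_entries at 52 (size 4, align 2) → ends 56
mtime at 56 (size 2, align 2) → ends 58
total 58 bytes, alignment 2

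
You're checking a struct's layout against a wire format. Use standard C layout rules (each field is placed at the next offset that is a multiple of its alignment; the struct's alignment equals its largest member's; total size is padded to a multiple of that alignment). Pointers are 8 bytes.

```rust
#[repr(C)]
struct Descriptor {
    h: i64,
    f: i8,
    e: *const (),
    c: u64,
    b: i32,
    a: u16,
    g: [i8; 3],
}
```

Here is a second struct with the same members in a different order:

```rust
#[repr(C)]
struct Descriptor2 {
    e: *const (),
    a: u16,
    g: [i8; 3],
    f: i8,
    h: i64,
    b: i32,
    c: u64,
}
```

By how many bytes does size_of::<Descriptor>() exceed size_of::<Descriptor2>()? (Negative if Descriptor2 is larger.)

8

0..8  h  (8B, 8-aligned)
8..9  f  (1B, 1-aligned)
9..16  -- padding (7B)
16..24  e  (8B, 8-aligned)
24..32  c  (8B, 8-aligned)
32..36  b  (4B, 4-aligned)
36..38  a  (2B, 2-aligned)
38..41  g  (3B, 1-aligned)
41..48  -- tail padding (7B)
sizeof = 48, alignof = 8
— Descriptor2 —
0..8  e  (8B, 8-aligned)
8..10  a  (2B, 2-aligned)
10..13  g  (3B, 1-aligned)
13..14  f  (1B, 1-aligned)
14..16  -- padding (2B)
16..24  h  (8B, 8-aligned)
24..28  b  (4B, 4-aligned)
28..32  -- padding (4B)
32..40  c  (8B, 8-aligned)
sizeof = 40, alignof = 8
48 − 40 = 8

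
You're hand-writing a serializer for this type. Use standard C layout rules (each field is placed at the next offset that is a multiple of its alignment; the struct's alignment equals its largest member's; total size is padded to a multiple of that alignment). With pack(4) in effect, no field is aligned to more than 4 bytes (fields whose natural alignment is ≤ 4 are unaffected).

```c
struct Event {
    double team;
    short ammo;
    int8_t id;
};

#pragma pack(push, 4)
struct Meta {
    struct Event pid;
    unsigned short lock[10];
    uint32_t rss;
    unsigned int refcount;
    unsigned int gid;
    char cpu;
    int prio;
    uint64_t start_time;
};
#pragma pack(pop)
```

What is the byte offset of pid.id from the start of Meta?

10

Event: 0..8  team  (8B, 8-aligned); 8..10  ammo  (2B, 2-aligned); 10..11  id  (1B, 1-aligned); 11..16  -- tail padding (5B); sizeof = 16, alignof = 8
0..16  pid  (16B, 4-aligned)
within Event: id at 10
0 + 10 = 10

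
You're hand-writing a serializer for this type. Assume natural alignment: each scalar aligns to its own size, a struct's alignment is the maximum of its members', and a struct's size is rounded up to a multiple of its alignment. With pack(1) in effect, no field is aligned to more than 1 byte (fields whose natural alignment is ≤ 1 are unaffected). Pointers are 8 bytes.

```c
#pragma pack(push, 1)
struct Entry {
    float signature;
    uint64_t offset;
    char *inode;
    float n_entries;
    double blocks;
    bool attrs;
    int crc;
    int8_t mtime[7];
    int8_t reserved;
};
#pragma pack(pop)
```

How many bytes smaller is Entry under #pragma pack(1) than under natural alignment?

11

natural layout:
  signature at 0 (size 4, align 4) → ends 4
  pad 4 to align 8 for offset
  offset at 8 (size 8, align 8) → ends 16
  inode at 16 (size 8, align 8) → ends 24
  n_entries at 24 (size 4, align 4) → ends 28
  pad 4 to align 8 for blocks
  blocks at 32 (size 8, align 8) → ends 40
  attrs at 40 (size 1, align 1) → ends 41
  pad 3 to align 4 for crc
  crc at 44 (size 4, align 4) → ends 48
  mtime at 48 (size 7, align 1) → ends 55
  reserved at 55 (size 1, align 1) → ends 56
  total 56 bytes, alignment 8
packed(1) layout:
  signature at 0 (size 4, align 1) → ends 4
  offset at 4 (size 8, align 1) → ends 12
  inode at 12 (size 8, align 1) → ends 20
  n_entries at 20 (size 4, align 1) → ends 24
  blocks at 24 (size 8, align 1) → ends 32
  attrs at 32 (size 1, align 1) → ends 33
  crc at 33 (size 4, align 1) → ends 37
  mtime at 37 (size 7, align 1) → ends 44
  reserved at 44 (size 1, align 1) → ends 45
  total 45 bytes, alignment 1
56 − 45 = 11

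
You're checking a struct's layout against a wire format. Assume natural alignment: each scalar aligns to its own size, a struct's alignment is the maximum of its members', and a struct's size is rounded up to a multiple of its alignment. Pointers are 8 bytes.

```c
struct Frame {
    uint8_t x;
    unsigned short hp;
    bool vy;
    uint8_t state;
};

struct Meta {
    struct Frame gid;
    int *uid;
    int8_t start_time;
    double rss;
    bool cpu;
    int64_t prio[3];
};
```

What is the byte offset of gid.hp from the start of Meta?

Frame: @0: x [1B, align 1] → 1; +1 pad (align 2); @2: hp [2B, align 2] → 4; @4: vy [1B, align 1] → 5; @5: state [1B, align 1] → 6; size 6, align 2
@0: gid [6B, align 2] → 6
within Frame: hp at 2
0 + 2 = 2

2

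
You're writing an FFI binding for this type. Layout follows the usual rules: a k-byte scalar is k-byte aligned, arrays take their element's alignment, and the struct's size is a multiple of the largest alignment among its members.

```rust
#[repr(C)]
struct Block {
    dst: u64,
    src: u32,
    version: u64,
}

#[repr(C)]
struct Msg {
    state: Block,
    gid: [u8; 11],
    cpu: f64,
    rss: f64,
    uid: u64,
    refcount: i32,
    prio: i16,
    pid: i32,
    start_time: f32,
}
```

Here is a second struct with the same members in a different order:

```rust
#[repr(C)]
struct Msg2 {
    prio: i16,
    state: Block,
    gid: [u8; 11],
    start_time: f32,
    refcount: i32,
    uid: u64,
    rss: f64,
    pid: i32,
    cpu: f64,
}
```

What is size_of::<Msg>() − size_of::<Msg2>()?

-8

Block: dst at 0 (size 8, align 8) → ends 8; src at 8 (size 4, align 4) → ends 12; pad 4 to align 8 for version; version at 16 (size 8, align 8) → ends 24; total 24 bytes, alignment 8
state at 0 (size 24, align 8) → ends 24
gid at 24 (size 11, align 1) → ends 35
pad 5 to align 8 for cpu
cpu at 40 (size 8, align 8) → ends 48
rss at 48 (size 8, align 8) → ends 56
uid at 56 (size 8, align 8) → ends 64
refcount at 64 (size 4, align 4) → ends 68
prio at 68 (size 2, align 2) → ends 70
pad 2 to align 4 for pid
pid at 72 (size 4, align 4) → ends 76
start_time at 76 (size 4, align 4) → ends 80
total 80 bytes, alignment 8
— Msg2 —
prio at 0 (size 2, align 2) → ends 2
pad 6 to align 8 for state
state at 8 (size 24, align 8) → ends 32
gid at 32 (size 11, align 1) → ends 43
pad 1 to align 4 for start_time
start_time at 44 (size 4, align 4) → ends 48
refcount at 48 (size 4, align 4) → ends 52
pad 4 to align 8 for uid
uid at 56 (size 8, align 8) → ends 64
rss at 64 (size 8, align 8) → ends 72
pid at 72 (size 4, align 4) → ends 76
pad 4 to align 8 for cpu
cpu at 80 (size 8, align 8) → ends 88
total 88 bytes, alignment 8
80 − 88 = -8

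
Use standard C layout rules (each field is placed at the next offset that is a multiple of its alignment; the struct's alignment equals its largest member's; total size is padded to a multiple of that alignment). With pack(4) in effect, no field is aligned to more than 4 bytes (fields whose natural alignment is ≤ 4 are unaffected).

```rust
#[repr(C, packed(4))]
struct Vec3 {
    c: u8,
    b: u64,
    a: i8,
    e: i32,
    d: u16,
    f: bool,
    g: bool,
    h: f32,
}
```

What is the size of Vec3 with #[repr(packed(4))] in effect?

0..1  c  (1B, 1-aligned)
1..4  -- padding (3B)
4..12  b  (8B, 4-aligned)
12..13  a  (1B, 1-aligned)
13..16  -- padding (3B)
16..20  e  (4B, 4-aligned)
20..22  d  (2B, 2-aligned)
22..23  f  (1B, 1-aligned)
23..24  g  (1B, 1-aligned)
24..28  h  (4B, 4-aligned)
sizeof = 28, alignof = 4

28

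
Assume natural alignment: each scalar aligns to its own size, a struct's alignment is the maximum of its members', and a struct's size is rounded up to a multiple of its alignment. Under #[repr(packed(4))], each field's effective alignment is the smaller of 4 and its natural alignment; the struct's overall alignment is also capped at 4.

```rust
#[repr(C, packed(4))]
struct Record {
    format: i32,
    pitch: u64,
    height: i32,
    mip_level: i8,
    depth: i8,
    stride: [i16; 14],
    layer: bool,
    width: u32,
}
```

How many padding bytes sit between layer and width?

format at 0 (size 4, align 4) → ends 4
pitch at 4 (size 8, align 4) → ends 12
height at 12 (size 4, align 4) → ends 16
mip_level at 16 (size 1, align 1) → ends 17
depth at 17 (size 1, align 1) → ends 18
stride at 18 (size 28, align 2) → ends 46
layer at 46 (size 1, align 1) → ends 47
pad 1 to align 4 for width
width at 48 (size 4, align 4) → ends 52

1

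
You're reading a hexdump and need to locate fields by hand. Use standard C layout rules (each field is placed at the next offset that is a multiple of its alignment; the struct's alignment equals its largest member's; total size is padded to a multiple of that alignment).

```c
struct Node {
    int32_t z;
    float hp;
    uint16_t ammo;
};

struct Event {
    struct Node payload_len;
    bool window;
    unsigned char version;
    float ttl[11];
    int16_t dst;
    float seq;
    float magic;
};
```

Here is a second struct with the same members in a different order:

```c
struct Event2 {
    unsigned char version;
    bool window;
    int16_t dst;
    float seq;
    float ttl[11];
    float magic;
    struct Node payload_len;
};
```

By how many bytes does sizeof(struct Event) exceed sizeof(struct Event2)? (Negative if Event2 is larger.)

Node: @0: z [4B, align 4] → 4; @4: hp [4B, align 4] → 8; @8: ammo [2B, align 2] → 10; +2 tail pad (align 4); size 12, align 4
@0: payload_len [12B, align 4] → 12
@12: window [1B, align 1] → 13
@13: version [1B, align 1] → 14
+2 pad (align 4)
@16: ttl [44B, align 4] → 60
@60: dst [2B, align 2] → 62
+2 pad (align 4)
@64: seq [4B, align 4] → 68
@68: magic [4B, align 4] → 72
size 72, align 4
— Event2 —
@0: version [1B, align 1] → 1
@1: window [1B, align 1] → 2
@2: dst [2B, align 2] → 4
@4: seq [4B, align 4] → 8
@8: ttl [44B, align 4] → 52
@52: magic [4B, align 4] → 56
@56: payload_len [12B, align 4] → 68
size 68, align 4
72 − 68 = 4

4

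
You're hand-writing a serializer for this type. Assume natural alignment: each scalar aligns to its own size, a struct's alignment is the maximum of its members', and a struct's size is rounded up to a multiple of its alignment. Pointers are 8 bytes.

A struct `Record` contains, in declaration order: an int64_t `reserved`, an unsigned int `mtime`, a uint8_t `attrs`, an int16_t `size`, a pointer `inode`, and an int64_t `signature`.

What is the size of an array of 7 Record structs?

0..8  reserved  (8B, 8-aligned)
8..12  mtime  (4B, 4-aligned)
12..13  attrs  (1B, 1-aligned)
13..14  -- padding (1B)
14..16  size  (2B, 2-aligned)
16..24  inode  (8B, 8-aligned)
24..32  signature  (8B, 8-aligned)
sizeof = 32, alignof = 8
array of 7: 7 × 32 = 224

224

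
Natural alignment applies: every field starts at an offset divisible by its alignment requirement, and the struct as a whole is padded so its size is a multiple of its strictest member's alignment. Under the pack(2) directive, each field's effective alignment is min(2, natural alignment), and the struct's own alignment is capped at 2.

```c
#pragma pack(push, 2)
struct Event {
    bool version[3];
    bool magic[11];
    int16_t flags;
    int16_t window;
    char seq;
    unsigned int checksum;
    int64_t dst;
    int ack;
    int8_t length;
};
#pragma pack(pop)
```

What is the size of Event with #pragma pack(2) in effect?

@0: version [3B, align 1] → 3
@3: magic [11B, align 1] → 14
@14: flags [2B, align 2] → 16
@16: window [2B, align 2] → 18
@18: seq [1B, align 1] → 19
+1 pad (align 2)
@20: checksum [4B, align 2] → 24
@24: dst [8B, align 2] → 32
@32: ack [4B, align 2] → 36
@36: length [1B, align 1] → 37
+1 tail pad (align 2)
size 38, align 2

38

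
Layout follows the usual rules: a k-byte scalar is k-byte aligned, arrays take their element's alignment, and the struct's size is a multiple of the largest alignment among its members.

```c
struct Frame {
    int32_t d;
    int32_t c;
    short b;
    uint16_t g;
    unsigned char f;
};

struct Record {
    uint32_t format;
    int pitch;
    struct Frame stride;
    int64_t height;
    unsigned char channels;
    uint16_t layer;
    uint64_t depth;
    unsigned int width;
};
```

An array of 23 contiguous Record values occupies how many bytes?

1288

Frame: @0: d [4B, align 4] → 4; @4: c [4B, align 4] → 8; @8: b [2B, align 2] → 10; @10: g [2B, align 2] → 12; @12: f [1B, align 1] → 13; +3 tail pad (align 4); size 16, align 4
@0: format [4B, align 4] → 4
@4: pitch [4B, align 4] → 8
@8: stride [16B, align 4] → 24
@24: height [8B, align 8] → 32
@32: channels [1B, align 1] → 33
+1 pad (align 2)
@34: layer [2B, align 2] → 36
+4 pad (align 8)
@40: depth [8B, align 8] → 48
@48: width [4B, align 4] → 52
+4 tail pad (align 8)
size 56, align 8
array of 23: 23 × 56 = 1288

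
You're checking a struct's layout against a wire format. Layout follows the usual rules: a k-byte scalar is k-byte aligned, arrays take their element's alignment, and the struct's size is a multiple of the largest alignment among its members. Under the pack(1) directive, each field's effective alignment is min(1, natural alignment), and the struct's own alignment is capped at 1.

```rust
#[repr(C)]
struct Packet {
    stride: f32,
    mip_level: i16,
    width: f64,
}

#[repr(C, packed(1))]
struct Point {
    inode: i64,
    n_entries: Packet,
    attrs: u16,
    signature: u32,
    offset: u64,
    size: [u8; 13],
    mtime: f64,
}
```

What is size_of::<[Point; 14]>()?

826

Packet: stride at 0 (size 4, align 4) → ends 4; mip_level at 4 (size 2, align 2) → ends 6; pad 2 to align 8 for width; width at 8 (size 8, align 8) → ends 16; total 16 bytes, alignment 8
inode at 0 (size 8, align 1) → ends 8
n_entries at 8 (size 16, align 1) → ends 24
attrs at 24 (size 2, align 1) → ends 26
signature at 26 (size 4, align 1) → ends 30
offset at 30 (size 8, align 1) → ends 38
size at 38 (size 13, align 1) → ends 51
mtime at 51 (size 8, align 1) → ends 59
total 59 bytes, alignment 1
array of 14: 14 × 59 = 826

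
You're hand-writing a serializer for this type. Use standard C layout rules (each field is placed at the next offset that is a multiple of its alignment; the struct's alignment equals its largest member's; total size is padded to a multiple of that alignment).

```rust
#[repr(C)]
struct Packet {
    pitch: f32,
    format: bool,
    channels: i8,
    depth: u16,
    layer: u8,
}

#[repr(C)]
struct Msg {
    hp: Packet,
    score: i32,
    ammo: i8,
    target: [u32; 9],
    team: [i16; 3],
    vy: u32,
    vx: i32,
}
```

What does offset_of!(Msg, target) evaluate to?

Packet: pitch at 0 (size 4, align 4) → ends 4; format at 4 (size 1, align 1) → ends 5; channels at 5 (size 1, align 1) → ends 6; depth at 6 (size 2, align 2) → ends 8; layer at 8 (size 1, align 1) → ends 9; tail pad 3 to reach multiple of 4; total 12 bytes, alignment 4
hp at 0 (size 12, align 4) → ends 12
score at 12 (size 4, align 4) → ends 16
ammo at 16 (size 1, align 1) → ends 17
pad 3 to align 4 for target
target at 20 (size 36, align 4) → ends 56

20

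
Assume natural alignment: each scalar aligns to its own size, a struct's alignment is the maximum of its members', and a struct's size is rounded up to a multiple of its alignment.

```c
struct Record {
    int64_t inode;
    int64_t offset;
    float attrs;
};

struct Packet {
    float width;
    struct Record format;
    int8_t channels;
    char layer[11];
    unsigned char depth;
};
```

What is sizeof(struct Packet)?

48 bytes

Record: inode at 0 (size 8, align 8) → ends 8; offset at 8 (size 8, align 8) → ends 16; attrs at 16 (size 4, align 4) → ends 20; tail pad 4 to reach multiple of 8; total 24 bytes, alignment 8
width at 0 (size 4, align 4) → ends 4
pad 4 to align 8 for format
format at 8 (size 24, align 8) → ends 32
channels at 32 (size 1, align 1) → ends 33
layer at 33 (size 11, align 1) → ends 44
depth at 44 (size 1, align 1) → ends 45
tail pad 3 to reach multiple of 8
total 48 bytes, alignment 8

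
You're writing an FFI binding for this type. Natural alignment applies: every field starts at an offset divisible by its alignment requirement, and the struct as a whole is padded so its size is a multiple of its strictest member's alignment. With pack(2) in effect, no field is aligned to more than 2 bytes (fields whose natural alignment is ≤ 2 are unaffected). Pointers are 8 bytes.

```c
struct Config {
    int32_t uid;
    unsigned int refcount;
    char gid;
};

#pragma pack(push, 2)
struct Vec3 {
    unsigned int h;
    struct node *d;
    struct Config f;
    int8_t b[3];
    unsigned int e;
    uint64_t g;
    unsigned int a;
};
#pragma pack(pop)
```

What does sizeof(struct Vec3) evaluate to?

44 bytes

Config: 0..4  uid  (4B, 4-aligned); 4..8  refcount  (4B, 4-aligned); 8..9  gid  (1B, 1-aligned); 9..12  -- tail padding (3B); sizeof = 12, alignof = 4
0..4  h  (4B, 2-aligned)
4..12  d  (8B, 2-aligned)
12..24  f  (12B, 2-aligned)
24..27  b  (3B, 1-aligned)
27..28  -- padding (1B)
28..32  e  (4B, 2-aligned)
32..40  g  (8B, 2-aligned)
40..44  a  (4B, 2-aligned)
sizeof = 44, alignof = 2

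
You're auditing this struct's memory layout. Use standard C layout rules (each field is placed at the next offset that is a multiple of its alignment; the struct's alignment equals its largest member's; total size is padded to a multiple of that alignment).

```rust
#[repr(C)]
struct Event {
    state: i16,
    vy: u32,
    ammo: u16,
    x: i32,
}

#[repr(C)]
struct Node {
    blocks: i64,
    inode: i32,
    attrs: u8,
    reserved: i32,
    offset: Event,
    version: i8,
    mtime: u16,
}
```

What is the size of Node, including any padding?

40 bytes

Event: state at 0 (size 2, align 2) → ends 2; pad 2 to align 4 for vy; vy at 4 (size 4, align 4) → ends 8; ammo at 8 (size 2, align 2) → ends 10; pad 2 to align 4 for x; x at 12 (size 4, align 4) → ends 16; total 16 bytes, alignment 4
blocks at 0 (size 8, align 8) → ends 8
inode at 8 (size 4, align 4) → ends 12
attrs at 12 (size 1, align 1) → ends 13
pad 3 to align 4 for reserved
reserved at 16 (size 4, align 4) → ends 20
offset at 20 (size 16, align 4) → ends 36
version at 36 (size 1, align 1) → ends 37
pad 1 to align 2 for mtime
mtime at 38 (size 2, align 2) → ends 40
total 40 bytes, alignment 8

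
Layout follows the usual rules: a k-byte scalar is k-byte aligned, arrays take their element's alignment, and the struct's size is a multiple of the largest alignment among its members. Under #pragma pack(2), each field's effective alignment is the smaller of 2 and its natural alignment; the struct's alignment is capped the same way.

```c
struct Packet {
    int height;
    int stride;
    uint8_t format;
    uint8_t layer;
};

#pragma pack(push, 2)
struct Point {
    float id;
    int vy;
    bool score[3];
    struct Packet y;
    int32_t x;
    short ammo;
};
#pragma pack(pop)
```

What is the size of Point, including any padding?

Packet: 0..4  height  (4B, 4-aligned); 4..8  stride  (4B, 4-aligned); 8..9  format  (1B, 1-aligned); 9..10  layer  (1B, 1-aligned); 10..12  -- tail padding (2B); sizeof = 12, alignof = 4
0..4  id  (4B, 2-aligned)
4..8  vy  (4B, 2-aligned)
8..11  score  (3B, 1-aligned)
11..12  -- padding (1B)
12..24  y  (12B, 2-aligned)
24..28  x  (4B, 2-aligned)
28..30  ammo  (2B, 2-aligned)
sizeof = 30, alignof = 2

30 bytes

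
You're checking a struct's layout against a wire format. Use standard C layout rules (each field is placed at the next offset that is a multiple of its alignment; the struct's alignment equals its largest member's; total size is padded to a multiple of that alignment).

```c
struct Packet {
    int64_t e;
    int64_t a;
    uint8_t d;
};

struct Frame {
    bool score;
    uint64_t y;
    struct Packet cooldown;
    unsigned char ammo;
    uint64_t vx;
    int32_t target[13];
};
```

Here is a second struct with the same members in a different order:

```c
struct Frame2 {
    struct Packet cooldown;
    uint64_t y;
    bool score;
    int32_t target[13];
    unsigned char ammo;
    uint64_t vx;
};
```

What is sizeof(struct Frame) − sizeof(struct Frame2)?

Packet: @0: e [8B, align 8] → 8; @8: a [8B, align 8] → 16; @16: d [1B, align 1] → 17; +7 tail pad (align 8); size 24, align 8
@0: score [1B, align 1] → 1
+7 pad (align 8)
@8: y [8B, align 8] → 16
@16: cooldown [24B, align 8] → 40
@40: ammo [1B, align 1] → 41
+7 pad (align 8)
@48: vx [8B, align 8] → 56
@56: target [52B, align 4] → 108
+4 tail pad (align 8)
size 112, align 8
— Frame2 —
@0: cooldown [24B, align 8] → 24
@24: y [8B, align 8] → 32
@32: score [1B, align 1] → 33
+3 pad (align 4)
@36: target [52B, align 4] → 88
@88: ammo [1B, align 1] → 89
+7 pad (align 8)
@96: vx [8B, align 8] → 104
size 104, align 8
112 − 104 = 8

8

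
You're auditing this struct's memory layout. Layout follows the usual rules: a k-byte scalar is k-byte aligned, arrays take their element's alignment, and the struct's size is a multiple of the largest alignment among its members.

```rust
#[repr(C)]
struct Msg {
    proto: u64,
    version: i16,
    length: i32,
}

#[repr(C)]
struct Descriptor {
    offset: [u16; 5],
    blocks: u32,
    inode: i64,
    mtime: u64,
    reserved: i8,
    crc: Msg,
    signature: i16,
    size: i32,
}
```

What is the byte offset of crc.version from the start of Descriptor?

Msg: 0..8  proto  (8B, 8-aligned); 8..10  version  (2B, 2-aligned); 10..12  -- padding (2B); 12..16  length  (4B, 4-aligned); sizeof = 16, alignof = 8
0..10  offset  (10B, 2-aligned)
10..12  -- padding (2B)
12..16  blocks  (4B, 4-aligned)
16..24  inode  (8B, 8-aligned)
24..32  mtime  (8B, 8-aligned)
32..33  reserved  (1B, 1-aligned)
33..40  -- padding (7B)
40..56  crc  (16B, 8-aligned)
within Msg: version at 8
40 + 8 = 48

48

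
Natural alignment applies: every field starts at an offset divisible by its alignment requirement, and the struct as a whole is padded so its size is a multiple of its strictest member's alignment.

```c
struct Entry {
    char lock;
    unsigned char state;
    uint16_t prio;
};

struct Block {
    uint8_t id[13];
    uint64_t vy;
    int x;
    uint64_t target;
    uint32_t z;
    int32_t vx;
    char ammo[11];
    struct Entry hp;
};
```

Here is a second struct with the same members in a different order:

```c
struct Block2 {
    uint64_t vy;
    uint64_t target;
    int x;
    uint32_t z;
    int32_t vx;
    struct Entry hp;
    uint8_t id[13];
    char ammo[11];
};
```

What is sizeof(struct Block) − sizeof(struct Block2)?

Entry: 0..1  lock  (1B, 1-aligned); 1..2  state  (1B, 1-aligned); 2..4  prio  (2B, 2-aligned); sizeof = 4, alignof = 2
0..13  id  (13B, 1-aligned)
13..16  -- padding (3B)
16..24  vy  (8B, 8-aligned)
24..28  x  (4B, 4-aligned)
28..32  -- padding (4B)
32..40  target  (8B, 8-aligned)
40..44  z  (4B, 4-aligned)
44..48  vx  (4B, 4-aligned)
48..59  ammo  (11B, 1-aligned)
59..60  -- padding (1B)
60..64  hp  (4B, 2-aligned)
sizeof = 64, alignof = 8
— Block2 —
0..8  vy  (8B, 8-aligned)
8..16  target  (8B, 8-aligned)
16..20  x  (4B, 4-aligned)
20..24  z  (4B, 4-aligned)
24..28  vx  (4B, 4-aligned)
28..32  hp  (4B, 2-aligned)
32..45  id  (13B, 1-aligned)
45..56  ammo  (11B, 1-aligned)
sizeof = 56, alignof = 8
64 − 56 = 8

8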